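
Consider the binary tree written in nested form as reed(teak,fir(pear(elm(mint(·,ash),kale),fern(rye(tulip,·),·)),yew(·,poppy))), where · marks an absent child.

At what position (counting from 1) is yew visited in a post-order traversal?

Post-order visits the left subtree, then the right subtree, then the node.
At reed: go left to teak.
  teak is a leaf — visit teak.
At reed: go right to fir.
  At fir: go left to pear.
    At pear: go left to elm.
      At elm: go left to mint.
        At mint: no left child.
        At mint: go right to ash.
          ash is a leaf — visit ash.
        Visit mint.
      At elm: go right to kale.
        kale is a leaf — visit kale.
      Visit elm.
    At pear: go right to fern.
      At fern: go left to rye.
        At rye: go left to tulip.
          tulip is a leaf — visit tulip.
        At rye: no right child.
        Visit rye.
      At fern: no right child.
      Visit fern.
    Visit pear.
  At fir: go right to yew.
    At yew: no left child.
    At yew: go right to poppy.
      poppy is a leaf — visit poppy.
    Visit yew.
  Visit fir.
Visit reed.
Full post-order sequence: teak, ash, mint, kale, elm, tulip, rye, fern, pear, poppy, yew, fir, reed.

11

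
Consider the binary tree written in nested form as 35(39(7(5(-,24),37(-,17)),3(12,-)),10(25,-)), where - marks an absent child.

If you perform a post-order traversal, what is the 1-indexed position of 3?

7

Post-order visits the left subtree, then the right subtree, then the node.
At 35: go left to 39.
  At 39: go left to 7.
    At 7: go left to 5.
      At 5: no left child.
      At 5: go right to 24.
        24 is a leaf — visit 24.
      Visit 5.
    At 7: go right to 37.
      At 37: no left child.
      At 37: go right to 17.
        17 is a leaf — visit 17.
      Visit 37.
    Visit 7.
  At 39: go right to 3.
    At 3: go left to 12.
      12 is a leaf — visit 12.
    At 3: no right child.
    Visit 3.
  Visit 39.
At 35: go right to 10.
  At 10: go left to 25.
    25 is a leaf — visit 25.
  At 10: no right child.
  Visit 10.
Visit 35.
Full post-order sequence: 24, 5, 17, 37, 7, 12, 3, 39, 25, 10, 35.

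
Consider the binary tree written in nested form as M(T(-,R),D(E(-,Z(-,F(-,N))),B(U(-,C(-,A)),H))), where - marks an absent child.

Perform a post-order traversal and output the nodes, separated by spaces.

R T N F Z E A C U H B D M

Post-order visits the left subtree, then the right subtree, then the node.
At M: go left to T.
  At T: no left child.
  At T: go right to R.
    R is a leaf — visit R.
  Visit T.
At M: go right to D.
  At D: go left to E.
    At E: no left child.
    At E: go right to Z.
      At Z: no left child.
      At Z: go right to F.
        At F: no left child.
        At F: go right to N.
          N is a leaf — visit N.
        Visit F.
      Visit Z.
    Visit E.
  At D: go right to B.
    At B: go left to U.
      At U: no left child.
      At U: go right to C.
        At C: no left child.
        At C: go right to A.
          A is a leaf — visit A.
        Visit C.
      Visit U.
    At B: go right to H.
      H is a leaf — visit H.
    Visit B.
  Visit D.
Visit M.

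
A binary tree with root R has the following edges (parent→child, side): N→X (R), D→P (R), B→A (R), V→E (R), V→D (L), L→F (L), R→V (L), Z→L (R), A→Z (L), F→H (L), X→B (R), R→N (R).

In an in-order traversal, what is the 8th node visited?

In-order visits the left subtree, then the node, then the right subtree.
At R: go left to V.
  At V: go left to D.
    At D: no left child.
    Visit D.
    At D: go right to P.
      P is a leaf — visit P.
  Visit V.
  At V: go right to E.
    E is a leaf — visit E.
Visit R.
At R: go right to N.
  At N: no left child.
  Visit N.
  At N: go right to X.
    At X: no left child.
    Visit X.
    At X: go right to B.
      At B: no left child.
      Visit B.
      At B: go right to A.
        At A: go left to Z.
          At Z: no left child.
          Visit Z.
          At Z: go right to L.
            At L: go left to F.
              At F: go left to H.
                H is a leaf — visit H.
              Visit F.
              At F: no right child.
            Visit L.
            At L: no right child.
        Visit A.
        At A: no right child.
Full in-order sequence: D, P, V, E, R, N, X, B, Z, H, F, L, A.

B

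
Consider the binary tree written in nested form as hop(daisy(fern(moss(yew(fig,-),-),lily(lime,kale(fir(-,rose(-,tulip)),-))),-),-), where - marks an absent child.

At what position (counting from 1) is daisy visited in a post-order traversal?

11

Post-order visits the left subtree, then the right subtree, then the node.
At hop: go left to daisy.
  At daisy: go left to fern.
    At fern: go left to moss.
      At moss: go left to yew.
        At yew: go left to fig.
          fig is a leaf — visit fig.
        At yew: no right child.
        Visit yew.
      At moss: no right child.
      Visit moss.
    At fern: go right to lily.
      At lily: go left to lime.
        lime is a leaf — visit lime.
      At lily: go right to kale.
        At kale: go left to fir.
          At fir: no left child.
          At fir: go right to rose.
            At rose: no left child.
            At rose: go right to tulip.
              tulip is a leaf — visit tulip.
            Visit rose.
          Visit fir.
        At kale: no right child.
        Visit kale.
      Visit lily.
    Visit fern.
  At daisy: no right child.
  Visit daisy.
At hop: no right child.
Visit hop.
Full post-order sequence: fig, yew, moss, lime, tulip, rose, fir, kale, lily, fern, daisy, hop.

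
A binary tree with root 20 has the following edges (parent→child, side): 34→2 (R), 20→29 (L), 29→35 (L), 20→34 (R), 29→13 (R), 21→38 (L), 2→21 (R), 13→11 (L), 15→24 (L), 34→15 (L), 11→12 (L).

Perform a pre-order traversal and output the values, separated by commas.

Pre-order visits the node, then its left subtree, then its right subtree.
Visit 20.
At 20: go left to 29.
  Visit 29.
  At 29: go left to 35.
    35 is a leaf — visit 35.
  At 29: go right to 13.
    Visit 13.
    At 13: go left to 11.
      Visit 11.
      At 11: go left to 12.
        12 is a leaf — visit 12.
      At 11: no right child.
    At 13: no right child.
At 20: go right to 34.
  Visit 34.
  At 34: go left to 15.
    Visit 15.
    At 15: go left to 24.
      24 is a leaf — visit 24.
    At 15: no right child.
  At 34: go right to 2.
    Visit 2.
    At 2: no left child.
    At 2: go right to 21.
      Visit 21.
      At 21: go left to 38.
        38 is a leaf — visit 38.
      At 21: no right child.

20, 29, 35, 13, 11, 12, 34, 15, 24, 2, 21, 38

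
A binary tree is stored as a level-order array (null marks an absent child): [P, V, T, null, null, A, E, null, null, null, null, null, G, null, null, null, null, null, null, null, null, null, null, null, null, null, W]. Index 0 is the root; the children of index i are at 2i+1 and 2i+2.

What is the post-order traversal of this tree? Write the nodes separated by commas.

Post-order visits the left subtree, then the right subtree, then the node.
At P: go left to V.
  V is a leaf — visit V.
At P: go right to T.
  At T: go left to A.
    At A: no left child.
    At A: go right to G.
      At G: no left child.
      At G: go right to W.
        W is a leaf — visit W.
      Visit G.
    Visit A.
  At T: go right to E.
    E is a leaf — visit E.
  Visit T.
Visit P.

V, W, G, A, E, T, P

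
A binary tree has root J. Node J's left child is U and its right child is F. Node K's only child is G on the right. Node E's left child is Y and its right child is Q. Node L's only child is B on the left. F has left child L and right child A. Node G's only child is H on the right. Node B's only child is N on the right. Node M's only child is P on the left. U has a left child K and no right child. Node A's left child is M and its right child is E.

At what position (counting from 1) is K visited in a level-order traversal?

4

Level-order visits nodes level by level from the root, left to right within each level.
Level 0: J
Level 1: U, F
Level 2: K, L, A
Level 3: G, B, M, E
Level 4: H, N, P, Y, Q
Full level-order sequence: J, U, F, K, L, A, G, B, M, E, H, N, P, Y, Q.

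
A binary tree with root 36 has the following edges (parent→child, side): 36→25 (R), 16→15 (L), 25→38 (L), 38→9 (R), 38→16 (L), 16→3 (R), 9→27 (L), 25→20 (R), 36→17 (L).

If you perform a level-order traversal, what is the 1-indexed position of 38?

Level-order visits nodes level by level from the root, left to right within each level.
Level 0: 36
Level 1: 17, 25
Level 2: 38, 20
Level 3: 16, 9
Level 4: 15, 3, 27
Full level-order sequence: 36, 17, 25, 38, 20, 16, 9, 15, 3, 27.

4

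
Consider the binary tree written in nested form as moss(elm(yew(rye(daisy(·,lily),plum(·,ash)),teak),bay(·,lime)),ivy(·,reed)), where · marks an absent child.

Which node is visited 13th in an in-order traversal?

In-order visits the left subtree, then the node, then the right subtree.
At moss: go left to elm.
  At elm: go left to yew.
    At yew: go left to rye.
      At rye: go left to daisy.
        At daisy: no left child.
        Visit daisy.
        At daisy: go right to lily.
          lily is a leaf — visit lily.
      Visit rye.
      At rye: go right to plum.
        At plum: no left child.
        Visit plum.
        At plum: go right to ash.
          ash is a leaf — visit ash.
    Visit yew.
    At yew: go right to teak.
      teak is a leaf — visit teak.
  Visit elm.
  At elm: go right to bay.
    At bay: no left child.
    Visit bay.
    At bay: go right to lime.
      lime is a leaf — visit lime.
Visit moss.
At moss: go right to ivy.
  At ivy: no left child.
  Visit ivy.
  At ivy: go right to reed.
    reed is a leaf — visit reed.
Full in-order sequence: daisy, lily, rye, plum, ash, yew, teak, elm, bay, lime, moss, ivy, reed.

reed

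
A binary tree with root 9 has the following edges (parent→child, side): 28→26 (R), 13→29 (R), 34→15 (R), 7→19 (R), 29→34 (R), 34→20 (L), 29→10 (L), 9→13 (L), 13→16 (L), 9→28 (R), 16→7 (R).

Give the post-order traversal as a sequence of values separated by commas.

Post-order visits the left subtree, then the right subtree, then the node.
At 9: go left to 13.
  At 13: go left to 16.
    At 16: no left child.
    At 16: go right to 7.
      At 7: no left child.
      At 7: go right to 19.
        19 is a leaf — visit 19.
      Visit 7.
    Visit 16.
  At 13: go right to 29.
    At 29: go left to 10.
      10 is a leaf — visit 10.
    At 29: go right to 34.
      At 34: go left to 20.
        20 is a leaf — visit 20.
      At 34: go right to 15.
        15 is a leaf — visit 15.
      Visit 34.
    Visit 29.
  Visit 13.
At 9: go right to 28.
  At 28: no left child.
  At 28: go right to 26.
    26 is a leaf — visit 26.
  Visit 28.
Visit 9.

19, 7, 16, 10, 20, 15, 34, 29, 13, 26, 28, 9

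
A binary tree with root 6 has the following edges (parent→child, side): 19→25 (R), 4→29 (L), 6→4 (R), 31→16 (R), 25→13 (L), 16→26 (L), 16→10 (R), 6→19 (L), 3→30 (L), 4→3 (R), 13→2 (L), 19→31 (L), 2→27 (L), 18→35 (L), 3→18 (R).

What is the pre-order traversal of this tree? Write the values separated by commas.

Pre-order visits the node, then its left subtree, then its right subtree.
Visit 6.
At 6: go left to 19.
  Visit 19.
  At 19: go left to 31.
    Visit 31.
    At 31: no left child.
    At 31: go right to 16.
      Visit 16.
      At 16: go left to 26.
        26 is a leaf — visit 26.
      At 16: go right to 10.
        10 is a leaf — visit 10.
  At 19: go right to 25.
    Visit 25.
    At 25: go left to 13.
      Visit 13.
      At 13: go left to 2.
        Visit 2.
        At 2: go left to 27.
          27 is a leaf — visit 27.
        At 2: no right child.
      At 13: no right child.
    At 25: no right child.
At 6: go right to 4.
  Visit 4.
  At 4: go left to 29.
    29 is a leaf — visit 29.
  At 4: go right to 3.
    Visit 3.
    At 3: go left to 30.
      30 is a leaf — visit 30.
    At 3: go right to 18.
      Visit 18.
      At 18: go left to 35.
        35 is a leaf — visit 35.
      At 18: no right child.

6, 19, 31, 16, 26, 10, 25, 13, 2, 27, 4, 29, 3, 30, 18, 35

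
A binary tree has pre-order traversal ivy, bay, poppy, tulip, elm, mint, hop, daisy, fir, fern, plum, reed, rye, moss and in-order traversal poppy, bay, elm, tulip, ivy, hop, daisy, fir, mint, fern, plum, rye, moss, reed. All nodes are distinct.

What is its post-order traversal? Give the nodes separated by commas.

The first element of pre-order is the root; it splits in-order into left and right subtrees.
Root ivy: left subtree has 4 nodes {poppy, bay, elm, tulip}, right has 9 {hop, daisy, fir, mint, fern, plum, rye, moss, reed}.
  Root bay: left subtree has 1 node {poppy}, right has 2 {elm, tulip}.
    Root tulip: left subtree has 1 node {elm}, right has 0 { }.
  Root mint: left subtree has 3 nodes {hop, daisy, fir}, right has 5 {fern, plum, rye, moss, reed}.
    Root hop: left subtree has 0 nodes { }, right has 2 {daisy, fir}.
      Root daisy: left subtree has 0 nodes { }, right has 1 {fir}.
    Root fern: left subtree has 0 nodes { }, right has 4 {plum, rye, moss, reed}.
      Root plum: left subtree has 0 nodes { }, right has 3 {rye, moss, reed}.
        Root reed: left subtree has 2 nodes {rye, moss}, right has 0 { }.
          Root rye: left subtree has 0 nodes { }, right has 1 {moss}.

poppy, elm, tulip, bay, fir, daisy, hop, moss, rye, reed, plum, fern, mint, ivy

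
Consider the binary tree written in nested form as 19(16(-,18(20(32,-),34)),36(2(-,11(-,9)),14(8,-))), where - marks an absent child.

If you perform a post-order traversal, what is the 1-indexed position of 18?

Post-order visits the left subtree, then the right subtree, then the node.
At 19: go left to 16.
  At 16: no left child.
  At 16: go right to 18.
    At 18: go left to 20.
      At 20: go left to 32.
        32 is a leaf — visit 32.
      At 20: no right child.
      Visit 20.
    At 18: go right to 34.
      34 is a leaf — visit 34.
    Visit 18.
  Visit 16.
At 19: go right to 36.
  At 36: go left to 2.
    At 2: no left child.
    At 2: go right to 11.
      At 11: no left child.
      At 11: go right to 9.
        9 is a leaf — visit 9.
      Visit 11.
    Visit 2.
  At 36: go right to 14.
    At 14: go left to 8.
      8 is a leaf — visit 8.
    At 14: no right child.
    Visit 14.
  Visit 36.
Visit 19.
Full post-order sequence: 32, 20, 34, 18, 16, 9, 11, 2, 8, 14, 36, 19.

4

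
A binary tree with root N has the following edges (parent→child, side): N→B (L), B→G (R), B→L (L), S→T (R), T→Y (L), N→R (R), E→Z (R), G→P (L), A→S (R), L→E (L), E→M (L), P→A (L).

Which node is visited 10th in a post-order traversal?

Post-order visits the left subtree, then the right subtree, then the node.
At N: go left to B.
  At B: go left to L.
    At L: go left to E.
      At E: go left to M.
        M is a leaf — visit M.
      At E: go right to Z.
        Z is a leaf — visit Z.
      Visit E.
    At L: no right child.
    Visit L.
  At B: go right to G.
    At G: go left to P.
      At P: go left to A.
        At A: no left child.
        At A: go right to S.
          At S: no left child.
          At S: go right to T.
            At T: go left to Y.
              Y is a leaf — visit Y.
            At T: no right child.
            Visit T.
          Visit S.
        Visit A.
      At P: no right child.
      Visit P.
    At G: no right child.
    Visit G.
  Visit B.
At N: go right to R.
  R is a leaf — visit R.
Visit N.
Full post-order sequence: M, Z, E, L, Y, T, S, A, P, G, B, R, N.

G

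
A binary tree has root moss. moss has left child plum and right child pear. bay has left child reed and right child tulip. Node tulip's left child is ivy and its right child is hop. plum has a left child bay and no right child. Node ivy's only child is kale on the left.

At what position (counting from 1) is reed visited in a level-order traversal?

5

Level-order visits nodes level by level from the root, left to right within each level.
Level 0: moss
Level 1: plum, pear
Level 2: bay
Level 3: reed, tulip
Level 4: ivy, hop
Level 5: kale
Full level-order sequence: moss, plum, pear, bay, reed, tulip, ivy, hop, kale.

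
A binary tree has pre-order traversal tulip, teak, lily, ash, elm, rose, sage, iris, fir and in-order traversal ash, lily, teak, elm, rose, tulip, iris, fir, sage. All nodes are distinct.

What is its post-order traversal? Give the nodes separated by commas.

The first element of pre-order is the root; it splits in-order into left and right subtrees.
Root tulip: left subtree has 5 nodes {ash, lily, teak, elm, rose}, right has 3 {iris, fir, sage}.
  Root teak: left subtree has 2 nodes {ash, lily}, right has 2 {elm, rose}.
    Root lily: left subtree has 1 node {ash}, right has 0 { }.
    Root elm: left subtree has 0 nodes { }, right has 1 {rose}.
  Root sage: left subtree has 2 nodes {iris, fir}, right has 0 { }.
    Root iris: left subtree has 0 nodes { }, right has 1 {fir}.

ash, lily, rose, elm, teak, fir, iris, sage, tulip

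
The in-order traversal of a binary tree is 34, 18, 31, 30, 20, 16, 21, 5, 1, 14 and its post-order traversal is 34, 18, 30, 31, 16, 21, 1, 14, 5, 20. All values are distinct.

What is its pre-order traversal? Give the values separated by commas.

20, 31, 18, 34, 30, 5, 21, 16, 14, 1

The last element of post-order is the root; it splits in-order into left and right subtrees.
Root 20: left subtree has 4 nodes {34, 18, 31, 30}, right has 5 {16, 21, 5, 1, 14}.
  Root 31: left subtree has 2 nodes {34, 18}, right has 1 {30}.
    Root 18: left subtree has 1 node {34}, right has 0 { }.
  Root 5: left subtree has 2 nodes {16, 21}, right has 2 {1, 14}.
    Root 21: left subtree has 1 node {16}, right has 0 { }.
    Root 14: left subtree has 1 node {1}, right has 0 { }.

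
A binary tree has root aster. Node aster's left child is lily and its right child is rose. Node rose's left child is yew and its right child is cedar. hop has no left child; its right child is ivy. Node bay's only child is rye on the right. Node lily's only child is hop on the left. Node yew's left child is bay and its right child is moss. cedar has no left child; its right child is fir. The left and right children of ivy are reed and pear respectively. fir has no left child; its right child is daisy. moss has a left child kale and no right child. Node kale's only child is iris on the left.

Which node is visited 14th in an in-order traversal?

In-order visits the left subtree, then the node, then the right subtree.
At aster: go left to lily.
  At lily: go left to hop.
    At hop: no left child.
    Visit hop.
    At hop: go right to ivy.
      At ivy: go left to reed.
        reed is a leaf — visit reed.
      Visit ivy.
      At ivy: go right to pear.
        pear is a leaf — visit pear.
  Visit lily.
  At lily: no right child.
Visit aster.
At aster: go right to rose.
  At rose: go left to yew.
    At yew: go left to bay.
      At bay: no left child.
      Visit bay.
      At bay: go right to rye.
        rye is a leaf — visit rye.
    Visit yew.
    At yew: go right to moss.
      At moss: go left to kale.
        At kale: go left to iris.
          iris is a leaf — visit iris.
        Visit kale.
        At kale: no right child.
      Visit moss.
      At moss: no right child.
  Visit rose.
  At rose: go right to cedar.
    At cedar: no left child.
    Visit cedar.
    At cedar: go right to fir.
      At fir: no left child.
      Visit fir.
      At fir: go right to daisy.
        daisy is a leaf — visit daisy.
Full in-order sequence: hop, reed, ivy, pear, lily, aster, bay, rye, yew, iris, kale, moss, rose, cedar, fir, daisy.

cedar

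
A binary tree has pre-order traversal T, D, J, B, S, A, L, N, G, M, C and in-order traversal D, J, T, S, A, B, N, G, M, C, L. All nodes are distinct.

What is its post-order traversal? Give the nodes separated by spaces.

The first element of pre-order is the root; it splits in-order into left and right subtrees.
Root T: left subtree has 2 nodes {D, J}, right has 8 {S, A, B, N, G, M, C, L}.
  Root D: left subtree has 0 nodes { }, right has 1 {J}.
  Root B: left subtree has 2 nodes {S, A}, right has 5 {N, G, M, C, L}.
    Root S: left subtree has 0 nodes { }, right has 1 {A}.
    Root L: left subtree has 4 nodes {N, G, M, C}, right has 0 { }.
      Root N: left subtree has 0 nodes { }, right has 3 {G, M, C}.
        Root G: left subtree has 0 nodes { }, right has 2 {M, C}.
          Root M: left subtree has 0 nodes { }, right has 1 {C}.

J D A S C M G N L B T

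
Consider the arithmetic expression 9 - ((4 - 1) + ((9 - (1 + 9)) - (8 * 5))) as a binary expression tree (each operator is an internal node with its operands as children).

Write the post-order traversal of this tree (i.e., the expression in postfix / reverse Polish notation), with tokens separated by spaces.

9 4 1 - 9 1 9 + - 8 5 * - + -

Post-order on an expression tree gives postfix notation: for each operator, emit left operand, right operand, then the operator.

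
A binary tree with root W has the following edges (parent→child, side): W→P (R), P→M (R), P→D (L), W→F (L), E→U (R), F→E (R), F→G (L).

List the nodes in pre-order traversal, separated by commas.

Pre-order visits the node, then its left subtree, then its right subtree.
Visit W.
At W: go left to F.
  Visit F.
  At F: go left to G.
    G is a leaf — visit G.
  At F: go right to E.
    Visit E.
    At E: no left child.
    At E: go right to U.
      U is a leaf — visit U.
At W: go right to P.
  Visit P.
  At P: go left to D.
    D is a leaf — visit D.
  At P: go right to M.
    M is a leaf — visit M.

W, F, G, E, U, P, D, M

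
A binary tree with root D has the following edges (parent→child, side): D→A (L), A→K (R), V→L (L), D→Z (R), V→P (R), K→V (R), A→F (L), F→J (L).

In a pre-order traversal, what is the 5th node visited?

Pre-order visits the node, then its left subtree, then its right subtree.
Visit D.
At D: go left to A.
  Visit A.
  At A: go left to F.
    Visit F.
    At F: go left to J.
      J is a leaf — visit J.
    At F: no right child.
  At A: go right to K.
    Visit K.
    At K: no left child.
    At K: go right to V.
      Visit V.
      At V: go left to L.
        L is a leaf — visit L.
      At V: go right to P.
        P is a leaf — visit P.
At D: go right to Z.
  Z is a leaf — visit Z.
Full pre-order sequence: D, A, F, J, K, V, L, P, Z.

K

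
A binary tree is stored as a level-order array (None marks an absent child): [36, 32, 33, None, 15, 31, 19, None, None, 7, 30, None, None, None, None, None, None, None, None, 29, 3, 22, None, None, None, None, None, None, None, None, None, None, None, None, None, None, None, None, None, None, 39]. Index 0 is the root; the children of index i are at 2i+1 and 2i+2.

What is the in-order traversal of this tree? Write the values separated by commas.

32, 29, 39, 7, 3, 15, 22, 30, 36, 31, 33, 19

In-order visits the left subtree, then the node, then the right subtree.
At 36: go left to 32.
  At 32: no left child.
  Visit 32.
  At 32: go right to 15.
    At 15: go left to 7.
      At 7: go left to 29.
        At 29: no left child.
        Visit 29.
        At 29: go right to 39.
          39 is a leaf — visit 39.
      Visit 7.
      At 7: go right to 3.
        3 is a leaf — visit 3.
    Visit 15.
    At 15: go right to 30.
      At 30: go left to 22.
        22 is a leaf — visit 22.
      Visit 30.
      At 30: no right child.
Visit 36.
At 36: go right to 33.
  At 33: go left to 31.
    31 is a leaf — visit 31.
  Visit 33.
  At 33: go right to 19.
    19 is a leaf — visit 19.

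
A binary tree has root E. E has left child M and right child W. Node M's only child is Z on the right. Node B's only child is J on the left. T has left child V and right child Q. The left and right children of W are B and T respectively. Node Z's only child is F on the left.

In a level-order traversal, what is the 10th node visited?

Level-order visits nodes level by level from the root, left to right within each level.
Level 0: E
Level 1: M, W
Level 2: Z, B, T
Level 3: F, J, V, Q
Full level-order sequence: E, M, W, Z, B, T, F, J, V, Q.

Q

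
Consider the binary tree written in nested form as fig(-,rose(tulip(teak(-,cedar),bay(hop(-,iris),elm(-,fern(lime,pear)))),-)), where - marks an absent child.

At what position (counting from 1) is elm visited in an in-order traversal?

8

In-order visits the left subtree, then the node, then the right subtree.
At fig: no left child.
Visit fig.
At fig: go right to rose.
  At rose: go left to tulip.
    At tulip: go left to teak.
      At teak: no left child.
      Visit teak.
      At teak: go right to cedar.
        cedar is a leaf — visit cedar.
    Visit tulip.
    At tulip: go right to bay.
      At bay: go left to hop.
        At hop: no left child.
        Visit hop.
        At hop: go right to iris.
          iris is a leaf — visit iris.
      Visit bay.
      At bay: go right to elm.
        At elm: no left child.
        Visit elm.
        At elm: go right to fern.
          At fern: go left to lime.
            lime is a leaf — visit lime.
          Visit fern.
          At fern: go right to pear.
            pear is a leaf — visit pear.
  Visit rose.
  At rose: no right child.
Full in-order sequence: fig, teak, cedar, tulip, hop, iris, bay, elm, lime, fern, pear, rose.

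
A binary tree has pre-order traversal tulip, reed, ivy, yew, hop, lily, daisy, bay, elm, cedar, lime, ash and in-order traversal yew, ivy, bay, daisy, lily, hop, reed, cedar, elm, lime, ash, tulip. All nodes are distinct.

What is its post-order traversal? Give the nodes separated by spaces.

yew bay daisy lily hop ivy cedar ash lime elm reed tulip

The first element of pre-order is the root; it splits in-order into left and right subtrees.
Root tulip: left subtree has 11 nodes {yew, ivy, bay, daisy, lily, hop, reed, cedar, elm, lime, ash}, right has 0 { }.
  Root reed: left subtree has 6 nodes {yew, ivy, bay, daisy, lily, hop}, right has 4 {cedar, elm, lime, ash}.
    Root ivy: left subtree has 1 node {yew}, right has 4 {bay, daisy, lily, hop}.
      Root hop: left subtree has 3 nodes {bay, daisy, lily}, right has 0 { }.
        Root lily: left subtree has 2 nodes {bay, daisy}, right has 0 { }.
          Root daisy: left subtree has 1 node {bay}, right has 0 { }.
    Root elm: left subtree has 1 node {cedar}, right has 2 {lime, ash}.
      Root lime: left subtree has 0 nodes { }, right has 1 {ash}.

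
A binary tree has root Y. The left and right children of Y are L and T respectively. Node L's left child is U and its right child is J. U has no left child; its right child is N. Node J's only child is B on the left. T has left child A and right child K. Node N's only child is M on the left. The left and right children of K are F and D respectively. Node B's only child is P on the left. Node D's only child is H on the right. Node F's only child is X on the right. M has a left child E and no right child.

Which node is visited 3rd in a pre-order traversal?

Pre-order visits the node, then its left subtree, then its right subtree.
Visit Y.
At Y: go left to L.
  Visit L.
  At L: go left to U.
    Visit U.
    At U: no left child.
    At U: go right to N.
      Visit N.
      At N: go left to M.
        Visit M.
        At M: go left to E.
          E is a leaf — visit E.
        At M: no right child.
      At N: no right child.
  At L: go right to J.
    Visit J.
    At J: go left to B.
      Visit B.
      At B: go left to P.
        P is a leaf — visit P.
      At B: no right child.
    At J: no right child.
At Y: go right to T.
  Visit T.
  At T: go left to A.
    A is a leaf — visit A.
  At T: go right to K.
    Visit K.
    At K: go left to F.
      Visit F.
      At F: no left child.
      At F: go right to X.
        X is a leaf — visit X.
    At K: go right to D.
      Visit D.
      At D: no left child.
      At D: go right to H.
        H is a leaf — visit H.
Full pre-order sequence: Y, L, U, N, M, E, J, B, P, T, A, K, F, X, D, H.

U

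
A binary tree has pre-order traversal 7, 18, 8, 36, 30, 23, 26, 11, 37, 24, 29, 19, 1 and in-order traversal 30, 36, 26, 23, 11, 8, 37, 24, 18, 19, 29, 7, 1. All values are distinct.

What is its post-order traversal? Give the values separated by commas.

The first element of pre-order is the root; it splits in-order into left and right subtrees.
Root 7: left subtree has 11 nodes {30, 36, 26, 23, 11, 8, 37, 24, 18, 19, 29}, right has 1 {1}.
  Root 18: left subtree has 8 nodes {30, 36, 26, 23, 11, 8, 37, 24}, right has 2 {19, 29}.
    Root 8: left subtree has 5 nodes {30, 36, 26, 23, 11}, right has 2 {37, 24}.
      Root 36: left subtree has 1 node {30}, right has 3 {26, 23, 11}.
        Root 23: left subtree has 1 node {26}, right has 1 {11}.
      Root 37: left subtree has 0 nodes { }, right has 1 {24}.
    Root 29: left subtree has 1 node {19}, right has 0 { }.

30, 26, 11, 23, 36, 24, 37, 8, 19, 29, 18, 1, 7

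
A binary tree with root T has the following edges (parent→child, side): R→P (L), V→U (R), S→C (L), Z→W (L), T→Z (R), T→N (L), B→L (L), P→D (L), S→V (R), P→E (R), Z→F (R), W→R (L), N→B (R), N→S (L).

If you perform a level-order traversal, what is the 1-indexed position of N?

2

Level-order visits nodes level by level from the root, left to right within each level.
Level 0: T
Level 1: N, Z
Level 2: S, B, W, F
Level 3: C, V, L, R
Level 4: U, P
Level 5: D, E
Full level-order sequence: T, N, Z, S, B, W, F, C, V, L, R, U, P, D, E.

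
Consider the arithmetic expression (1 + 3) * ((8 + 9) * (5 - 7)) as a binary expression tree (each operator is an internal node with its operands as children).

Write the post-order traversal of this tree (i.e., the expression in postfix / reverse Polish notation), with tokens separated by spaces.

Post-order on an expression tree gives postfix notation: for each operator, emit left operand, right operand, then the operator.

1 3 + 8 9 + 5 7 - * *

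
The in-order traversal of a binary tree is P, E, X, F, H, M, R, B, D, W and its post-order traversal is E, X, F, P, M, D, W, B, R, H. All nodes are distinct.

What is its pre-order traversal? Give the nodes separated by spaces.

H P F X E R M B W D

The last element of post-order is the root; it splits in-order into left and right subtrees.
Root H: left subtree has 4 nodes {P, E, X, F}, right has 5 {M, R, B, D, W}.
  Root P: left subtree has 0 nodes { }, right has 3 {E, X, F}.
    Root F: left subtree has 2 nodes {E, X}, right has 0 { }.
      Root X: left subtree has 1 node {E}, right has 0 { }.
  Root R: left subtree has 1 node {M}, right has 3 {B, D, W}.
    Root B: left subtree has 0 nodes { }, right has 2 {D, W}.
      Root W: left subtree has 1 node {D}, right has 0 { }.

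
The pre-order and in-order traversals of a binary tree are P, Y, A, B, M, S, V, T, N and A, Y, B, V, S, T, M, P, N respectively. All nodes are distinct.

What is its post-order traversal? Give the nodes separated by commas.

A, V, T, S, M, B, Y, N, P

The first element of pre-order is the root; it splits in-order into left and right subtrees.
Root P: left subtree has 7 nodes {A, Y, B, V, S, T, M}, right has 1 {N}.
  Root Y: left subtree has 1 node {A}, right has 5 {B, V, S, T, M}.
    Root B: left subtree has 0 nodes { }, right has 4 {V, S, T, M}.
      Root M: left subtree has 3 nodes {V, S, T}, right has 0 { }.
        Root S: left subtree has 1 node {V}, right has 1 {T}.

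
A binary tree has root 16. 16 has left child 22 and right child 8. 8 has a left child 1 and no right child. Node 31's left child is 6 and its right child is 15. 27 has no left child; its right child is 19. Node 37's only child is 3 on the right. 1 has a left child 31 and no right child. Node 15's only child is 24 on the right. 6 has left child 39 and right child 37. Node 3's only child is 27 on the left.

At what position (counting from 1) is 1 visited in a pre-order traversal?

Pre-order visits the node, then its left subtree, then its right subtree.
Visit 16.
At 16: go left to 22.
  22 is a leaf — visit 22.
At 16: go right to 8.
  Visit 8.
  At 8: go left to 1.
    Visit 1.
    At 1: go left to 31.
      Visit 31.
      At 31: go left to 6.
        Visit 6.
        At 6: go left to 39.
          39 is a leaf — visit 39.
        At 6: go right to 37.
          Visit 37.
          At 37: no left child.
          At 37: go right to 3.
            Visit 3.
            At 3: go left to 27.
              Visit 27.
              At 27: no left child.
              At 27: go right to 19.
                19 is a leaf — visit 19.
            At 3: no right child.
      At 31: go right to 15.
        Visit 15.
        At 15: no left child.
        At 15: go right to 24.
          24 is a leaf — visit 24.
    At 1: no right child.
  At 8: no right child.
Full pre-order sequence: 16, 22, 8, 1, 31, 6, 39, 37, 3, 27, 19, 15, 24.

4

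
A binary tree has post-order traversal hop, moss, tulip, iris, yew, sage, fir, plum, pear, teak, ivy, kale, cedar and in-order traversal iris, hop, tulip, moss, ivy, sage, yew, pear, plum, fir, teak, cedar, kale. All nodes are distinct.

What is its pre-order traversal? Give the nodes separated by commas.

The last element of post-order is the root; it splits in-order into left and right subtrees.
Root cedar: left subtree has 11 nodes {iris, hop, tulip, moss, ivy, sage, yew, pear, plum, fir, teak}, right has 1 {kale}.
  Root ivy: left subtree has 4 nodes {iris, hop, tulip, moss}, right has 6 {sage, yew, pear, plum, fir, teak}.
    Root iris: left subtree has 0 nodes { }, right has 3 {hop, tulip, moss}.
      Root tulip: left subtree has 1 node {hop}, right has 1 {moss}.
    Root teak: left subtree has 5 nodes {sage, yew, pear, plum, fir}, right has 0 { }.
      Root pear: left subtree has 2 nodes {sage, yew}, right has 2 {plum, fir}.
        Root sage: left subtree has 0 nodes { }, right has 1 {yew}.
        Root plum: left subtree has 0 nodes { }, right has 1 {fir}.

cedar, ivy, iris, tulip, hop, moss, teak, pear, sage, yew, plum, fir, kale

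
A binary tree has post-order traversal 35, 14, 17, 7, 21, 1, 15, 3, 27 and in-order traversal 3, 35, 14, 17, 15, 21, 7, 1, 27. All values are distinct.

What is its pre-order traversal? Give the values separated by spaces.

27 3 15 17 14 35 1 21 7

The last element of post-order is the root; it splits in-order into left and right subtrees.
Root 27: left subtree has 8 nodes {3, 35, 14, 17, 15, 21, 7, 1}, right has 0 { }.
  Root 3: left subtree has 0 nodes { }, right has 7 {35, 14, 17, 15, 21, 7, 1}.
    Root 15: left subtree has 3 nodes {35, 14, 17}, right has 3 {21, 7, 1}.
      Root 17: left subtree has 2 nodes {35, 14}, right has 0 { }.
        Root 14: left subtree has 1 node {35}, right has 0 { }.
      Root 1: left subtree has 2 nodes {21, 7}, right has 0 { }.
        Root 21: left subtree has 0 nodes { }, right has 1 {7}.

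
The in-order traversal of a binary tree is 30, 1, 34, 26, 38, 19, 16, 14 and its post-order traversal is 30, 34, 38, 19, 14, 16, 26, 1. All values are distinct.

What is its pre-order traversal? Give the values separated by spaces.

1 30 26 34 16 19 38 14

The last element of post-order is the root; it splits in-order into left and right subtrees.
Root 1: left subtree has 1 node {30}, right has 6 {34, 26, 38, 19, 16, 14}.
  Root 26: left subtree has 1 node {34}, right has 4 {38, 19, 16, 14}.
    Root 16: left subtree has 2 nodes {38, 19}, right has 1 {14}.
      Root 19: left subtree has 1 node {38}, right has 0 { }.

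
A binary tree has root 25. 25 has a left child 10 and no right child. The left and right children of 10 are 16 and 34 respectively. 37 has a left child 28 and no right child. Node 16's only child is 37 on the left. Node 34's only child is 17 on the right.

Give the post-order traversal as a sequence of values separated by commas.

28, 37, 16, 17, 34, 10, 25

Post-order visits the left subtree, then the right subtree, then the node.
At 25: go left to 10.
  At 10: go left to 16.
    At 16: go left to 37.
      At 37: go left to 28.
        28 is a leaf — visit 28.
      At 37: no right child.
      Visit 37.
    At 16: no right child.
    Visit 16.
  At 10: go right to 34.
    At 34: no left child.
    At 34: go right to 17.
      17 is a leaf — visit 17.
    Visit 34.
  Visit 10.
At 25: no right child.
Visit 25.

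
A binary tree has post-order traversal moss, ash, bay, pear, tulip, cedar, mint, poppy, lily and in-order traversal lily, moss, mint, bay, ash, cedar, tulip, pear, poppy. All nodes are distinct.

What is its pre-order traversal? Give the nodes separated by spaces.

The last element of post-order is the root; it splits in-order into left and right subtrees.
Root lily: left subtree has 0 nodes { }, right has 8 {moss, mint, bay, ash, cedar, tulip, pear, poppy}.
  Root poppy: left subtree has 7 nodes {moss, mint, bay, ash, cedar, tulip, pear}, right has 0 { }.
    Root mint: left subtree has 1 node {moss}, right has 5 {bay, ash, cedar, tulip, pear}.
      Root cedar: left subtree has 2 nodes {bay, ash}, right has 2 {tulip, pear}.
        Root bay: left subtree has 0 nodes { }, right has 1 {ash}.
        Root tulip: left subtree has 0 nodes { }, right has 1 {pear}.

lily poppy mint moss cedar bay ash tulip pear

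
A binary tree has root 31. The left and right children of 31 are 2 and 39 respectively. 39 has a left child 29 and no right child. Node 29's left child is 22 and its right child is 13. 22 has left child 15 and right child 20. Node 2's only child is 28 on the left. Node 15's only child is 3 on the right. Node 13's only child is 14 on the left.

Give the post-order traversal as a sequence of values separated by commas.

Post-order visits the left subtree, then the right subtree, then the node.
At 31: go left to 2.
  At 2: go left to 28.
    28 is a leaf — visit 28.
  At 2: no right child.
  Visit 2.
At 31: go right to 39.
  At 39: go left to 29.
    At 29: go left to 22.
      At 22: go left to 15.
        At 15: no left child.
        At 15: go right to 3.
          3 is a leaf — visit 3.
        Visit 15.
      At 22: go right to 20.
        20 is a leaf — visit 20.
      Visit 22.
    At 29: go right to 13.
      At 13: go left to 14.
        14 is a leaf — visit 14.
      At 13: no right child.
      Visit 13.
    Visit 29.
  At 39: no right child.
  Visit 39.
Visit 31.

28, 2, 3, 15, 20, 22, 14, 13, 29, 39, 31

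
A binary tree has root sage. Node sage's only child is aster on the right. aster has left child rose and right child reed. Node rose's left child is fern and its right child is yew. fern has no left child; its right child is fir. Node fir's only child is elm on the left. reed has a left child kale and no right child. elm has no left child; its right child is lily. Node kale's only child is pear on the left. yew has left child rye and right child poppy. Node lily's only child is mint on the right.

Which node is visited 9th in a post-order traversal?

rose

Post-order visits the left subtree, then the right subtree, then the node.
At sage: no left child.
At sage: go right to aster.
  At aster: go left to rose.
    At rose: go left to fern.
      At fern: no left child.
      At fern: go right to fir.
        At fir: go left to elm.
          At elm: no left child.
          At elm: go right to lily.
            At lily: no left child.
            At lily: go right to mint.
              mint is a leaf — visit mint.
            Visit lily.
          Visit elm.
        At fir: no right child.
        Visit fir.
      Visit fern.
    At rose: go right to yew.
      At yew: go left to rye.
        rye is a leaf — visit rye.
      At yew: go right to poppy.
        poppy is a leaf — visit poppy.
      Visit yew.
    Visit rose.
  At aster: go right to reed.
    At reed: go left to kale.
      At kale: go left to pear.
        pear is a leaf — visit pear.
      At kale: no right child.
      Visit kale.
    At reed: no right child.
    Visit reed.
  Visit aster.
Visit sage.
Full post-order sequence: mint, lily, elm, fir, fern, rye, poppy, yew, rose, pear, kale, reed, aster, sage.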